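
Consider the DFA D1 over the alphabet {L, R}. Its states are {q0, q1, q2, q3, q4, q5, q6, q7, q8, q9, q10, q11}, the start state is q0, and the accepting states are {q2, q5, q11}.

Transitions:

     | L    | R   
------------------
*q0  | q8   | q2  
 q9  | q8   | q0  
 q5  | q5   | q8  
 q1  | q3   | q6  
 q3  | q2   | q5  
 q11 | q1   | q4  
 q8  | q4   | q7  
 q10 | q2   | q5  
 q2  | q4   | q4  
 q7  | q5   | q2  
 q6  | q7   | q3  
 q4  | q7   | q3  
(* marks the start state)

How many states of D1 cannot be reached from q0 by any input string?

No path from q0 leads to q1, q6, q9, q10, q11; the other 7 states are all reachable.

5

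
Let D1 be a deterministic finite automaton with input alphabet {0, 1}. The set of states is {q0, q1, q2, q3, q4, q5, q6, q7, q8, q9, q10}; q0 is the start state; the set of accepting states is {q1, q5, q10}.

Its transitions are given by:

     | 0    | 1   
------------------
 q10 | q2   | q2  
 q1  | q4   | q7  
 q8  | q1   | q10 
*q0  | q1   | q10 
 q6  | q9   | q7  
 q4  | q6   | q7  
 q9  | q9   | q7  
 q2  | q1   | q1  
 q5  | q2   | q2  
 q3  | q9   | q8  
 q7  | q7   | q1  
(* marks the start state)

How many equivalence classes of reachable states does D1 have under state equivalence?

6

First remove the unreachable states {q3,q5,q8}; 8 states remain.
Initial partition by acceptance: {q1,q10} | {q0,q2,q4,q6,q7,q9}.
Refine {q0,q2,q4,q6,q7,q9} on symbol 0: members go to different blocks, giving {q4,q6,q7,q9} and {q0,q2}.
On input 0, block {q1,q10} splits into {q1} and {q10}.
On input 1, block {q4,q6,q7,q9} splits into {q4,q6,q9} and {q7}.
On input 1, block {q0,q2} splits into {q0} and {q2}.
Stable partition: {q1} | {q4,q6,q9} | {q0} | {q10} | {q7} | {q2} — 6 equivalence classes.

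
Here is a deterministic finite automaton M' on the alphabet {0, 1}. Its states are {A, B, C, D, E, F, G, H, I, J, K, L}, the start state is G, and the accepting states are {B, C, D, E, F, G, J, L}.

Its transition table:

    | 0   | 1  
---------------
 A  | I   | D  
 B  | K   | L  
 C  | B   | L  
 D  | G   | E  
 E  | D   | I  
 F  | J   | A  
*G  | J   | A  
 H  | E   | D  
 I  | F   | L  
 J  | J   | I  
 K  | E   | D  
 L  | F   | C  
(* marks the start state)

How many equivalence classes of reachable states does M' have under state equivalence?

Reachable states from the start: {A,B,C,D,E,F,G,I,J,K,L}. Unreachable: {H} — drop them.
P0 = {B,C,D,E,F,G,J,L} | {A,I,K}.
Split {B,C,D,E,F,G,J,L} by δ(·,0) → {C,D,E,F,G,J,L} and {B}.
Split {C,D,E,F,G,J,L} by δ(·,0) → {D,E,F,G,J,L} and {C}.
On input 1, block {D,E,F,G,J,L} splits into {E,F,G,J} and {D} and {L}.
Refine {E,F,G,J} on symbol 0: members go to different blocks, giving {F,G,J} and {E}.
Split {A,I,K} by δ(·,0) → {A} and {I} and {K}.
Refine {F,G,J} on symbol 1: members go to different blocks, giving {F,G} and {J}.
No further refinement is possible. Final partition (10 blocks): {F,G} | {A} | {B} | {C} | {D} | {L} | {E} | {I} | {K} | {J}.

10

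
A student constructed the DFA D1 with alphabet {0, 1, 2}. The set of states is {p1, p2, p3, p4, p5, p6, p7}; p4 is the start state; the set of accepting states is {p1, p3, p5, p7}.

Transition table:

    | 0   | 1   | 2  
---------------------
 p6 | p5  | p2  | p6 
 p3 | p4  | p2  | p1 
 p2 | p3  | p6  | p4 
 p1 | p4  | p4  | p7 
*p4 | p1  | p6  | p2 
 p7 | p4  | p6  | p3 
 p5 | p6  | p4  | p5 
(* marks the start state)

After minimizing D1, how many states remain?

All states are reachable from the start state.
P0 = {p1,p3,p5,p7} | {p2,p4,p6}.
Stable partition: {p1,p3,p5,p7} | {p2,p4,p6} — 2 equivalence classes.

2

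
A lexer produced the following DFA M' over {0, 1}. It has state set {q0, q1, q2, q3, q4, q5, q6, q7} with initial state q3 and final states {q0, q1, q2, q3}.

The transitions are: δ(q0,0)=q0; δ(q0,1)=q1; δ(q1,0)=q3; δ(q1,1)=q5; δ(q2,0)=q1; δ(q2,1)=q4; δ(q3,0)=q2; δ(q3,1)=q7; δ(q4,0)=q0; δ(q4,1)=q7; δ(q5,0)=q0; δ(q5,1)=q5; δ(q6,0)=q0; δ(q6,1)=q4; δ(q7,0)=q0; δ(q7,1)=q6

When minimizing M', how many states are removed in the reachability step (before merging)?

A breadth-first search from the start state visits every state.

0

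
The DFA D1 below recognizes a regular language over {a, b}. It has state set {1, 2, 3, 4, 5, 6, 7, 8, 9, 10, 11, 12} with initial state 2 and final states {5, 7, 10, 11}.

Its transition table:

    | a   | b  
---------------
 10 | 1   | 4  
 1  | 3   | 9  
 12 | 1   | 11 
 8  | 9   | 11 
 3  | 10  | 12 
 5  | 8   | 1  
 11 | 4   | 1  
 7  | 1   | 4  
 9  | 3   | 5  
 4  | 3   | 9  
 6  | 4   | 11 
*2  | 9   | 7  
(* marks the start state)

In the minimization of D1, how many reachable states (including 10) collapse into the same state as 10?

3

Reachable states from the start: {1,2,3,4,5,7,8,9,10,11,12}. Unreachable: {6} — drop them.
Initial partition by acceptance: {5,7,10,11} | {1,2,3,4,8,9,12}.
Refine {1,2,3,4,8,9,12} on symbol a: members go to different blocks, giving {1,2,4,8,9,12} and {3}.
On input a, block {1,2,4,8,9,12} splits into {1,4,9} and {2,8,12}.
On input a, block {5,7,10,11} splits into {7,10,11} and {5}.
On input b, block {1,4,9} splits into {1,4} and {9}.
Refine {2,8,12} on symbol a: members go to different blocks, giving {2,8} and {12}.
No further refinement is possible. Final partition (7 blocks): {7,10,11} | {1,4} | {3} | {2,8} | {5} | {9} | {12}.
The equivalence class containing 10 is {7,10,11}, of size 3.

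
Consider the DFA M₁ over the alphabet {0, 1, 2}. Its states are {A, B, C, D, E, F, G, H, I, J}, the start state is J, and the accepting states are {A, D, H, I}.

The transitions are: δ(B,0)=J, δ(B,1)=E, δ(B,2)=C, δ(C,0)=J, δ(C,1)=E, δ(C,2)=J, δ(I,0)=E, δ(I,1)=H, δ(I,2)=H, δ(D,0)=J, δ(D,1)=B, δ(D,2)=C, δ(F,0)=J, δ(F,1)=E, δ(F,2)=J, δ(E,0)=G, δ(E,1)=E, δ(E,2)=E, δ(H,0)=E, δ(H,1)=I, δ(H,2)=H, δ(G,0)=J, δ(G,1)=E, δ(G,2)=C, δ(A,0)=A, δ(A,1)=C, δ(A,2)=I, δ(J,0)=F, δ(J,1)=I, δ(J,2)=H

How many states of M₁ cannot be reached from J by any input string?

3

Starting at J and following transitions, the reachable set is {C, E, F, G, H, I, J}. That leaves A, B, D unreachable — 3 in total.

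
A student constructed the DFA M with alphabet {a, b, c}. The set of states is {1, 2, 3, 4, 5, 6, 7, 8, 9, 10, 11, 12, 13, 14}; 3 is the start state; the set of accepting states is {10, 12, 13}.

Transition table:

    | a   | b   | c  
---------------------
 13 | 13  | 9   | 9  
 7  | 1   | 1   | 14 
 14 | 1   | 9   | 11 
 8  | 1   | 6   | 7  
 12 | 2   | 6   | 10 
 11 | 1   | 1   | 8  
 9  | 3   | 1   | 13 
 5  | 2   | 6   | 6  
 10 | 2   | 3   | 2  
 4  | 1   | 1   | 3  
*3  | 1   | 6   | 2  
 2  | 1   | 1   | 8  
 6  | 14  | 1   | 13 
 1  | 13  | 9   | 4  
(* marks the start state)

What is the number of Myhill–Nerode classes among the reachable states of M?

5

First remove the unreachable states {5,10,12}; 11 states remain.
Initial partition by acceptance: {13} | {1,2,3,4,6,7,8,9,11,14}.
Split {1,2,3,4,6,7,8,9,11,14} by δ(·,a) → {2,3,4,6,7,8,9,11,14} and {1}.
Split {2,3,4,6,7,8,9,11,14} by δ(·,a) → {2,3,4,7,8,11,14} and {6,9}.
Refine {2,3,4,7,8,11,14} on symbol b: members go to different blocks, giving {2,4,7,11} and {3,8,14}.
No further refinement is possible. Final partition (5 blocks): {13} | {2,4,7,11} | {1} | {6,9} | {3,8,14}.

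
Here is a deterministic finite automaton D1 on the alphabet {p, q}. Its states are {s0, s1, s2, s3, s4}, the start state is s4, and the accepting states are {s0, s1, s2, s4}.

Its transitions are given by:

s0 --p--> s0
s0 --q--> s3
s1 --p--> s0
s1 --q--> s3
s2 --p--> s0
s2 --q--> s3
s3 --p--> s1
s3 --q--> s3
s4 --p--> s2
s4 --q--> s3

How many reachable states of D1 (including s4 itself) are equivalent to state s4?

P0 = {s0,s1,s2,s4} | {s3}.
The partition is now stable with 2 blocks: {s0,s1,s2,s4} | {s3}.
State s4 belongs to the block {s0,s1,s2,s4}, which has 4 states.

4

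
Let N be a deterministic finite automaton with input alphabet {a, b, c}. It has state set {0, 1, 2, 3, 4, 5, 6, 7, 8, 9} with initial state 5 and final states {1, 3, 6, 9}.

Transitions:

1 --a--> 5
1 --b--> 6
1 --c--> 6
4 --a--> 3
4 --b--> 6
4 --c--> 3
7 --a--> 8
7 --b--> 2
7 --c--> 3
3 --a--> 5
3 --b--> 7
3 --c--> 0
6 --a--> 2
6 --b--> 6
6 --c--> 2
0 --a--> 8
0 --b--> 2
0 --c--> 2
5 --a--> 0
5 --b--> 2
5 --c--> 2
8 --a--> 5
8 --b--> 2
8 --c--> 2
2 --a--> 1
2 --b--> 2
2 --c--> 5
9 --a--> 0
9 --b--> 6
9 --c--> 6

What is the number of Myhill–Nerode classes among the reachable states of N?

4

Reachable states from the start: {0,1,2,5,6,8}. Unreachable: {3,4,7,9} — drop them.
P0 = {1,6} | {0,2,5,8}.
Refine {1,6} on symbol c: members go to different blocks, giving {1} and {6}.
Refine {0,2,5,8} on symbol a: members go to different blocks, giving {0,5,8} and {2}.
No further refinement is possible. Final partition (4 blocks): {1} | {0,5,8} | {6} | {2}.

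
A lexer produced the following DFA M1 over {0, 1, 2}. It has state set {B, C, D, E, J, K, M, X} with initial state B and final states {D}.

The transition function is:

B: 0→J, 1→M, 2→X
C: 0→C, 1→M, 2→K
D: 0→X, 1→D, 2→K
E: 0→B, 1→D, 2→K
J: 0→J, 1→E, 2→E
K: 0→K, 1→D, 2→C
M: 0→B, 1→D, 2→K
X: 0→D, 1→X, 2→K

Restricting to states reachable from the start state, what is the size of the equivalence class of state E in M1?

Start with accepting vs non-accepting: {D} | {B,C,E,J,K,M,X}.
Refine {B,C,E,J,K,M,X} on symbol 0: members go to different blocks, giving {B,C,E,J,K,M} and {X}.
Refine {B,C,E,J,K,M} on symbol 1: members go to different blocks, giving {B,C,J} and {E,K,M}.
Refine {B,C,J} on symbol 2: members go to different blocks, giving {C,J} and {B}.
Refine {E,K,M} on symbol 0: members go to different blocks, giving {E,M} and {K}.
On input 2, block {C,J} splits into {J} and {C}.
No further refinement is possible. Final partition (7 blocks): {D} | {J} | {X} | {E,M} | {B} | {K} | {C}.
State E belongs to the block {E,M}, which has 2 states.

2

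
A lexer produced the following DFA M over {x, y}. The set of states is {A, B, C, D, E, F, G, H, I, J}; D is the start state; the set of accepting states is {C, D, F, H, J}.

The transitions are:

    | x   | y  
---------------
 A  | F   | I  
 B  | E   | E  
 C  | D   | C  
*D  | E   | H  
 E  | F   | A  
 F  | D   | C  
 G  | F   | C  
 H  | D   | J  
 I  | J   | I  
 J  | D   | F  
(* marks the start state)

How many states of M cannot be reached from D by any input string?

BFS from D reaches {A, C, D, E, F, H, I, J}; the 2 state(s) B, G are never visited.

2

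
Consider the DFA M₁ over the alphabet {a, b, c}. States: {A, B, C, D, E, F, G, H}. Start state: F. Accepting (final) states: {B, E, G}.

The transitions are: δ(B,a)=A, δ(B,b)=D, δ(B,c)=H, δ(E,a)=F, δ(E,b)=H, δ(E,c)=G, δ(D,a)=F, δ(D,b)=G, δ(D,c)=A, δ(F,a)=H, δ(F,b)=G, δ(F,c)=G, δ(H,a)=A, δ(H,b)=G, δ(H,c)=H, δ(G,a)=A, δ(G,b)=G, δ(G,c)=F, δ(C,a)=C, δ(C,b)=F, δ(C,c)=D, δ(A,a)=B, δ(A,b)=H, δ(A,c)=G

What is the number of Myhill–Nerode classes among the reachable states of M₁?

First remove the unreachable states {C,E}; 6 states remain.
Initial partition by acceptance: {B,G} | {A,D,F,H}.
Refine {B,G} on symbol b: members go to different blocks, giving {B} and {G}.
On input a, block {A,D,F,H} splits into {D,F,H} and {A}.
On input a, block {D,F,H} splits into {D,F} and {H}.
Refine {D,F} on symbol a: members go to different blocks, giving {D} and {F}.
No further refinement is possible. Final partition (6 blocks): {B} | {D} | {G} | {A} | {H} | {F}.

6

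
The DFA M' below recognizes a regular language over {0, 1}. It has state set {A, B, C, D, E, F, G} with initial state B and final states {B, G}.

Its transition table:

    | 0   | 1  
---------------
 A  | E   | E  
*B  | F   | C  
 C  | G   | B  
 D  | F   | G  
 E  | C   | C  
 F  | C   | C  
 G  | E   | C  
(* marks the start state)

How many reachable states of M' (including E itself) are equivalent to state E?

First remove the unreachable states {A,D}; 5 states remain.
P0 = {B,G} | {C,E,F}.
Split {C,E,F} by δ(·,0) → {E,F} and {C}.
The partition is now stable with 3 blocks: {B,G} | {E,F} | {C}.
The equivalence class containing E is {E,F}, of size 2.

2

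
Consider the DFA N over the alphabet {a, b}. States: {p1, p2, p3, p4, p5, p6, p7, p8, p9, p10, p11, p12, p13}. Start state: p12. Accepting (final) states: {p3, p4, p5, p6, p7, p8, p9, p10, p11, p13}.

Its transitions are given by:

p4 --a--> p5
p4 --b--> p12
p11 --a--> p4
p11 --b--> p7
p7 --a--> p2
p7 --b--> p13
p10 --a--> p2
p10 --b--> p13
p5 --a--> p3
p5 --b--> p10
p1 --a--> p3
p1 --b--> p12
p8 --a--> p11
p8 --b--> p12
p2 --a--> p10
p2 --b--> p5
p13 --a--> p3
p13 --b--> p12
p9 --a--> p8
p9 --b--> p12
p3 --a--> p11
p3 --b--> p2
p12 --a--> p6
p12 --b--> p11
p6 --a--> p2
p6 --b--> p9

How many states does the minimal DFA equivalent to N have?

5

First remove the unreachable states {p1}; 12 states remain.
Start with accepting vs non-accepting: {p3,p4,p5,p6,p7,p8,p9,p10,p11,p13} | {p2,p12}.
Refine {p3,p4,p5,p6,p7,p8,p9,p10,p11,p13} on symbol a: members go to different blocks, giving {p3,p4,p5,p8,p9,p11,p13} and {p6,p7,p10}.
Refine {p3,p4,p5,p8,p9,p11,p13} on symbol b: members go to different blocks, giving {p3,p4,p8,p9,p13} and {p5,p11}.
Refine {p3,p4,p8,p9,p13} on symbol a: members go to different blocks, giving {p3,p4,p8} and {p9,p13}.
The partition is now stable with 5 blocks: {p3,p4,p8} | {p2,p12} | {p6,p7,p10} | {p5,p11} | {p9,p13}.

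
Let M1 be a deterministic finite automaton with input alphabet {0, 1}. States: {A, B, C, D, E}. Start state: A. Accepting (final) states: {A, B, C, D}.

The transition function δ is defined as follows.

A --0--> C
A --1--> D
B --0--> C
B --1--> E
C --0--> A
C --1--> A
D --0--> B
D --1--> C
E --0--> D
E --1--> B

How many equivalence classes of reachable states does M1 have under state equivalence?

Every state is reachable, so we keep all 5.
P0 = {A,B,C,D} | {E}.
On input 1, block {A,B,C,D} splits into {A,C,D} and {B}.
Split {A,C,D} by δ(·,0) → {A,C} and {D}.
Split {A,C} by δ(·,1) → {A} and {C}.
The partition is now stable with 5 blocks: {A} | {E} | {B} | {D} | {C}.

5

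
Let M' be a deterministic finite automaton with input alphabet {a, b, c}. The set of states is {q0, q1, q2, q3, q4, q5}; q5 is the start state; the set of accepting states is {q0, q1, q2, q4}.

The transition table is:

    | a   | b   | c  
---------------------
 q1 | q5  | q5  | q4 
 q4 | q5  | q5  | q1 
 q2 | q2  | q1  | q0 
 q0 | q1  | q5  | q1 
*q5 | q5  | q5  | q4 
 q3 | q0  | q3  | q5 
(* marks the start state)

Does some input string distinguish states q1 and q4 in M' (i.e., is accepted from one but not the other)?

No

Reachable states from the start: {q1,q4,q5}. Unreachable: {q0,q2,q3} — drop them.
P0 = {q1,q4} | {q5}.
The partition is now stable with 2 blocks: {q1,q4} | {q5}.
q1 and q4 lie in the same block of the stable partition, so they are equivalent — no string distinguishes them.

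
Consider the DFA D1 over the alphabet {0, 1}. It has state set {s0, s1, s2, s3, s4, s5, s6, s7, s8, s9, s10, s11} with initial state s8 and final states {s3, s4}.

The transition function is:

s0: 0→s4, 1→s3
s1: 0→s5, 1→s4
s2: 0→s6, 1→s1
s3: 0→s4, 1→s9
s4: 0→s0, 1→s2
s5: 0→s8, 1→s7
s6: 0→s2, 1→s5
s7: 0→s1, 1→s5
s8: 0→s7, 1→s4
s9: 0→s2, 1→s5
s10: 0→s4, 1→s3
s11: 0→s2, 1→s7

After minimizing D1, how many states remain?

States {s10,s11} cannot be reached from the start state, so discard them.
Initial partition by acceptance: {s3,s4} | {s0,s1,s2,s5,s6,s7,s8,s9}.
Refine {s3,s4} on symbol 0: members go to different blocks, giving {s3} and {s4}.
Refine {s0,s1,s2,s5,s6,s7,s8,s9} on symbol 0: members go to different blocks, giving {s1,s2,s5,s6,s7,s8,s9} and {s0}.
On input 1, block {s1,s2,s5,s6,s7,s8,s9} splits into {s2,s5,s6,s7,s9} and {s1,s8}.
Refine {s2,s5,s6,s7,s9} on symbol 0: members go to different blocks, giving {s2,s6,s9} and {s5,s7}.
On input 1, block {s2,s6,s9} splits into {s6,s9} and {s2}.
No further refinement is possible. Final partition (7 blocks): {s3} | {s6,s9} | {s4} | {s0} | {s1,s8} | {s5,s7} | {s2}.

7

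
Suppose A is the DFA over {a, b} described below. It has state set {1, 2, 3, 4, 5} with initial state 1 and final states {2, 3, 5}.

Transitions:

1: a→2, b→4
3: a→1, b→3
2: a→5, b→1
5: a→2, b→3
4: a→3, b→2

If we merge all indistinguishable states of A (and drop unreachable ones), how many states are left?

5

All states are reachable from the start state.
Initial partition by acceptance: {2,3,5} | {1,4}.
Split {2,3,5} by δ(·,a) → {2,5} and {3}.
On input b, block {2,5} splits into {2} and {5}.
On input a, block {1,4} splits into {1} and {4}.
The partition is now stable with 5 blocks: {2} | {1} | {3} | {5} | {4}.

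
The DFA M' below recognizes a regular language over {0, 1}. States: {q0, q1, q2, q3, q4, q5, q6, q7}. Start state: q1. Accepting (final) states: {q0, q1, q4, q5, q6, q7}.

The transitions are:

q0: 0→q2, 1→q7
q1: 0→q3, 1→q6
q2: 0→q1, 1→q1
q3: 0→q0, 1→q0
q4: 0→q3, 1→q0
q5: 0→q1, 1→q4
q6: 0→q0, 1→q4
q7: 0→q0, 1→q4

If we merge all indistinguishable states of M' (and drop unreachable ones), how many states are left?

4

First remove the unreachable states {q5}; 7 states remain.
P0 = {q0,q1,q4,q6,q7} | {q2,q3}.
Split {q0,q1,q4,q6,q7} by δ(·,0) → {q0,q1,q4} and {q6,q7}.
Refine {q0,q1,q4} on symbol 1: members go to different blocks, giving {q0,q1} and {q4}.
The partition is now stable with 4 blocks: {q0,q1} | {q2,q3} | {q6,q7} | {q4}.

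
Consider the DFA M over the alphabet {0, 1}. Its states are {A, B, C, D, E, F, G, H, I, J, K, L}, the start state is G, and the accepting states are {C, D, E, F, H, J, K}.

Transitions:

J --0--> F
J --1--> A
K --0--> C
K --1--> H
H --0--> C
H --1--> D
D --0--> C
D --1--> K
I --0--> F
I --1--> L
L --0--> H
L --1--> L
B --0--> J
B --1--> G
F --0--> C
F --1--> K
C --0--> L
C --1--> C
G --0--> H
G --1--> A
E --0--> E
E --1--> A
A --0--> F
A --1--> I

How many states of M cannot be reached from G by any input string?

3

No path from G leads to B, E, J; the other 9 states are all reachable.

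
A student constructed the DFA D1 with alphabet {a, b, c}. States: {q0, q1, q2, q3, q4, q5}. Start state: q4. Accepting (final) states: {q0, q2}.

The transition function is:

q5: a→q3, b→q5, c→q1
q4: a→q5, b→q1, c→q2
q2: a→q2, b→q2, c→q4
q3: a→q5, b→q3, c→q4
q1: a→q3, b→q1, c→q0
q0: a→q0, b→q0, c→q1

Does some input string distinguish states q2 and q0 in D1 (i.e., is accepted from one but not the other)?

Every state is reachable, so we keep all 6.
P0 = {q0,q2} | {q1,q3,q4,q5}.
Refine {q1,q3,q4,q5} on symbol c: members go to different blocks, giving {q1,q4} and {q3,q5}.
No further refinement is possible. Final partition (3 blocks): {q0,q2} | {q1,q4} | {q3,q5}.
q2 and q0 lie in the same block of the stable partition, so they are equivalent — no string distinguishes them.

No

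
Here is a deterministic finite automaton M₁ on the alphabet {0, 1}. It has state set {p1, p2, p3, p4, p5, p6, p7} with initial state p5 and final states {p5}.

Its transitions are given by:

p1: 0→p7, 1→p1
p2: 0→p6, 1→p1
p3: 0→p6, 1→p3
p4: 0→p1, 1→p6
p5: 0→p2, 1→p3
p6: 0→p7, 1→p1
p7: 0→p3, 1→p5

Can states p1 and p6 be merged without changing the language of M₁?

States {p4} cannot be reached from the start state, so discard them.
Start with accepting vs non-accepting: {p5} | {p1,p2,p3,p6,p7}.
On input 1, block {p1,p2,p3,p6,p7} splits into {p1,p2,p3,p6} and {p7}.
Split {p1,p2,p3,p6} by δ(·,0) → {p1,p6} and {p2,p3}.
Split {p2,p3} by δ(·,1) → {p2} and {p3}.
Stable partition: {p5} | {p1,p6} | {p7} | {p2} | {p3} — 5 equivalence classes.
p1 and p6 lie in the same block of the stable partition, so they are equivalent — no string distinguishes them.

Yes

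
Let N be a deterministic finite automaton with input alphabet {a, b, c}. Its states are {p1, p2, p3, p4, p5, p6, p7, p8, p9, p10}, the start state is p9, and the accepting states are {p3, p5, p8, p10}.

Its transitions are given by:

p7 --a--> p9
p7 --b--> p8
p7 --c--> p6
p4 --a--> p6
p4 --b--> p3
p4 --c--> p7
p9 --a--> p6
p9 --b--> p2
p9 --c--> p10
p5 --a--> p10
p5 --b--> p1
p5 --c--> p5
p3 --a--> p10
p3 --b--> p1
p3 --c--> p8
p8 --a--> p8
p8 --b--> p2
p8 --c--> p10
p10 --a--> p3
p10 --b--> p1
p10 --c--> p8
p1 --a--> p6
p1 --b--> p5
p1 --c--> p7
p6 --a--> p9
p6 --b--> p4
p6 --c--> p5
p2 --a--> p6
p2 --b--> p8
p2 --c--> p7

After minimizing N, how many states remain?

4

All states are reachable from the start state.
P0 = {p3,p5,p8,p10} | {p1,p2,p4,p6,p7,p9}.
On input b, block {p1,p2,p4,p6,p7,p9} splits into {p1,p2,p4,p7} and {p6,p9}.
Refine {p1,p2,p4,p7} on symbol c: members go to different blocks, giving {p1,p2,p4} and {p7}.
No further refinement is possible. Final partition (4 blocks): {p3,p5,p8,p10} | {p1,p2,p4} | {p6,p9} | {p7}.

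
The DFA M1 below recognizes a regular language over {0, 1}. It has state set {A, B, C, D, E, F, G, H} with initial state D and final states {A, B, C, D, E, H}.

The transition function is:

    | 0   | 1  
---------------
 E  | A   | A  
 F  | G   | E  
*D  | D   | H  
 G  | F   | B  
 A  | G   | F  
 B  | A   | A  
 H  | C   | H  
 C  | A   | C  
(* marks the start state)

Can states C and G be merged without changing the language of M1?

Every state is reachable, so we keep all 8.
Initial partition by acceptance: {A,B,C,D,E,H} | {F,G}.
Split {A,B,C,D,E,H} by δ(·,0) → {B,C,D,E,H} and {A}.
On input 0, block {B,C,D,E,H} splits into {B,C,E} and {D,H}.
On input 1, block {B,C,E} splits into {B,E} and {C}.
On input 0, block {D,H} splits into {D} and {H}.
Stable partition: {B,E} | {F,G} | {A} | {D} | {C} | {H} — 6 equivalence classes.
C and G end up in different blocks, so they are distinguishable. For instance, the string 'ε' is accepted from only C.

No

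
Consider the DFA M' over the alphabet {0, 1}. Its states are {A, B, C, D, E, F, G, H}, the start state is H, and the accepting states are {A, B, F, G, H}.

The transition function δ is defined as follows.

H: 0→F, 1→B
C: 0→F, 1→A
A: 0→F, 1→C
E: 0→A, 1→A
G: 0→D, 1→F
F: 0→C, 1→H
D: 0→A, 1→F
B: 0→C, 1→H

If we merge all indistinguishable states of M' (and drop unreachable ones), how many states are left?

4

States {D,E,G} cannot be reached from the start state, so discard them.
Start with accepting vs non-accepting: {A,B,F,H} | {C}.
On input 0, block {A,B,F,H} splits into {A,H} and {B,F}.
Split {A,H} by δ(·,1) → {A} and {H}.
The partition is now stable with 4 blocks: {A} | {C} | {B,F} | {H}.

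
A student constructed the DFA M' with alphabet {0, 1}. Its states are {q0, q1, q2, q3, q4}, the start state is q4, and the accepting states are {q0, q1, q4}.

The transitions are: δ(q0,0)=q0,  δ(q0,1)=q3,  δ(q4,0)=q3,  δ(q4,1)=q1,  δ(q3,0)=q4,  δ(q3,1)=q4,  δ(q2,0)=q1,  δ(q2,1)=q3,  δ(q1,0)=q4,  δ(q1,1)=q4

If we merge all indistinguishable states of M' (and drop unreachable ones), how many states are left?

3

First remove the unreachable states {q0,q2}; 3 states remain.
Initial partition by acceptance: {q1,q4} | {q3}.
Refine {q1,q4} on symbol 0: members go to different blocks, giving {q1} and {q4}.
No further refinement is possible. Final partition (3 blocks): {q1} | {q3} | {q4}.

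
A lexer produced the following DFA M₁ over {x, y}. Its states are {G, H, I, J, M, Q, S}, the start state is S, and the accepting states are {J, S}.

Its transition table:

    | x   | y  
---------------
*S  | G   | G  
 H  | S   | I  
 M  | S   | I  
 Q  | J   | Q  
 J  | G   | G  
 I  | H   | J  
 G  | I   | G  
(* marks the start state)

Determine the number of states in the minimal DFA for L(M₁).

4

States {M,Q} cannot be reached from the start state, so discard them.
P0 = {J,S} | {G,H,I}.
Split {G,H,I} by δ(·,x) → {G,I} and {H}.
On input x, block {G,I} splits into {I} and {G}.
No further refinement is possible. Final partition (4 blocks): {J,S} | {I} | {H} | {G}.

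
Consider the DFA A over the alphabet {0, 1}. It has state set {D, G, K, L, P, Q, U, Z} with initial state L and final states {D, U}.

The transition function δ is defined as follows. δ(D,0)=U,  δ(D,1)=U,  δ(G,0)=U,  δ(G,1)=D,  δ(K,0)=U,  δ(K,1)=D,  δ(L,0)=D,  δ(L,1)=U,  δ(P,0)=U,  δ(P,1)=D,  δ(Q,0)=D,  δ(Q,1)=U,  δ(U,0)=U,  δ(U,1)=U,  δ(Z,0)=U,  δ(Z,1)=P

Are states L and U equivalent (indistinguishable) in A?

First remove the unreachable states {G,K,P,Q,Z}; 3 states remain.
Initial partition by acceptance: {D,U} | {L}.
No further refinement is possible. Final partition (2 blocks): {D,U} | {L}.
L and U end up in different blocks, so they are distinguishable. For instance, the string 'ε' is accepted from only U.

No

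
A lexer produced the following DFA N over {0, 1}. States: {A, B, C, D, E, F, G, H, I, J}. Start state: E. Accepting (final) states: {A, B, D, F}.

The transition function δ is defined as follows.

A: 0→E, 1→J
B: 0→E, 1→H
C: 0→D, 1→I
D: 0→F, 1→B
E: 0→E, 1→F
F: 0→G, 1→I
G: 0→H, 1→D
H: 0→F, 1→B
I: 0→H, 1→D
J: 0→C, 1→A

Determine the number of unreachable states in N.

3

No path from E leads to A, C, J; the other 7 states are all reachable.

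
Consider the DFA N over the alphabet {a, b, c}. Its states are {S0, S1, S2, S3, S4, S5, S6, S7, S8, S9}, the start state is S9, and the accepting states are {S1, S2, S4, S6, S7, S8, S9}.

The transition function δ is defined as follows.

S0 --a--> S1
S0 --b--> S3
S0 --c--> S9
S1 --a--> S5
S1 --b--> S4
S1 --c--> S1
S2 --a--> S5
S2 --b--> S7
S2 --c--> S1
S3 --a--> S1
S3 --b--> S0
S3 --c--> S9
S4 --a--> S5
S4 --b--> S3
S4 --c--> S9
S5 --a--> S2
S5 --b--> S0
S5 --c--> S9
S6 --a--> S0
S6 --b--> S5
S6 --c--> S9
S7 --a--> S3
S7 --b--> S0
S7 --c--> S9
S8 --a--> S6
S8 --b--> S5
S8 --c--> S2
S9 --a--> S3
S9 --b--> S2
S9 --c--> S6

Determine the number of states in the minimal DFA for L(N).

4

Reachable states from the start: {S0,S1,S2,S3,S4,S5,S6,S7,S9}. Unreachable: {S8} — drop them.
Start with accepting vs non-accepting: {S1,S2,S4,S6,S7,S9} | {S0,S3,S5}.
Split {S1,S2,S4,S6,S7,S9} by δ(·,b) → {S1,S2,S9} and {S4,S6,S7}.
On input b, block {S1,S2,S9} splits into {S1,S2} and {S9}.
The partition is now stable with 4 blocks: {S1,S2} | {S0,S3,S5} | {S4,S6,S7} | {S9}.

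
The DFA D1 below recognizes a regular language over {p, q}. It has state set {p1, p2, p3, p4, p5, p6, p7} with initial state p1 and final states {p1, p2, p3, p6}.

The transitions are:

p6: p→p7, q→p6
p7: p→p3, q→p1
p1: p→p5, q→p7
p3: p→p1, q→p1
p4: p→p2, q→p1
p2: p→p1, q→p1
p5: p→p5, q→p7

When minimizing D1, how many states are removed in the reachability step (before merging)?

3

No path from p1 leads to p2, p4, p6; the other 4 states are all reachable.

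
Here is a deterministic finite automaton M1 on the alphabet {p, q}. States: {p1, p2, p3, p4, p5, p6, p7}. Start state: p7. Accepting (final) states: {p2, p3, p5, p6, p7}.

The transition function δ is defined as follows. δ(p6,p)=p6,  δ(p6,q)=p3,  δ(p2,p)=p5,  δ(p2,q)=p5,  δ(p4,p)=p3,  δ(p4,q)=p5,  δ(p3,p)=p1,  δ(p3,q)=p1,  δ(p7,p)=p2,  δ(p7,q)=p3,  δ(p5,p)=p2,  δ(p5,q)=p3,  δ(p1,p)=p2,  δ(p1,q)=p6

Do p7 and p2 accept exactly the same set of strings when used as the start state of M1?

No

Reachable states from the start: {p1,p2,p3,p5,p6,p7}. Unreachable: {p4} — drop them.
P0 = {p2,p3,p5,p6,p7} | {p1}.
On input p, block {p2,p3,p5,p6,p7} splits into {p2,p5,p6,p7} and {p3}.
Refine {p2,p5,p6,p7} on symbol q: members go to different blocks, giving {p5,p6,p7} and {p2}.
Refine {p5,p6,p7} on symbol p: members go to different blocks, giving {p5,p7} and {p6}.
Stable partition: {p5,p7} | {p1} | {p3} | {p2} | {p6} — 5 equivalence classes.
p7 and p2 end up in different blocks, so they are distinguishable. For instance, the string 'qp' is accepted from only p2.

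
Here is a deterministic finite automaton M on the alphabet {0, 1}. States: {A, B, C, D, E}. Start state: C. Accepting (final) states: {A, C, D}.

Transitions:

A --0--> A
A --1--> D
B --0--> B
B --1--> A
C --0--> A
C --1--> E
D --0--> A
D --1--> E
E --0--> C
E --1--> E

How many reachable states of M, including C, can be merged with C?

Reachable states from the start: {A,C,D,E}. Unreachable: {B} — drop them.
Initial partition by acceptance: {A,C,D} | {E}.
Refine {A,C,D} on symbol 1: members go to different blocks, giving {C,D} and {A}.
The partition is now stable with 3 blocks: {C,D} | {E} | {A}.
State C belongs to the block {C,D}, which has 2 states.

2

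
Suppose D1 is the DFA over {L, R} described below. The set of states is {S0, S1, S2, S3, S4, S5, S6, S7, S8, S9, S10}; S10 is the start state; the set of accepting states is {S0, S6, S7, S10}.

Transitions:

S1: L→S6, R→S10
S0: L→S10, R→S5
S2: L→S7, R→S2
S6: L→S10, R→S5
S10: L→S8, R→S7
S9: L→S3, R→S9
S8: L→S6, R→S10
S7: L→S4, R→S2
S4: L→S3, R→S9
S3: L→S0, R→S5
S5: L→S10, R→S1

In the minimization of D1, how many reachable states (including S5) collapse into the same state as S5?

All states are reachable from the start state.
Start with accepting vs non-accepting: {S0,S6,S7,S10} | {S1,S2,S3,S4,S5,S8,S9}.
Split {S0,S6,S7,S10} by δ(·,L) → {S0,S6} and {S7,S10}.
On input L, block {S1,S2,S3,S4,S5,S8,S9} splits into {S1,S3,S8} and {S2,S5} and {S4,S9}.
Refine {S1,S3,S8} on symbol R: members go to different blocks, giving {S1,S8} and {S3}.
On input L, block {S7,S10} splits into {S7} and {S10}.
Split {S2,S5} by δ(·,L) → {S2} and {S5}.
Stable partition: {S0,S6} | {S1,S8} | {S7} | {S2} | {S4,S9} | {S3} | {S10} | {S5} — 8 equivalence classes.
State S5 belongs to the block {S5}, which has 1 states.

1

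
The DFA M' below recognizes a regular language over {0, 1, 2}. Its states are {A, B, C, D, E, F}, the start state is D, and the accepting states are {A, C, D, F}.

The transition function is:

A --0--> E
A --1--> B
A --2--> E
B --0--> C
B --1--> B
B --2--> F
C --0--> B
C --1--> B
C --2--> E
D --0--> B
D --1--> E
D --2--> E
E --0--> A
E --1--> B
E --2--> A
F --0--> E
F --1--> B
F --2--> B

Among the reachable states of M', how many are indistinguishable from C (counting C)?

Every state is reachable, so we keep all 6.
P0 = {A,C,D,F} | {B,E}.
No further refinement is possible. Final partition (2 blocks): {A,C,D,F} | {B,E}.
State C belongs to the block {A,C,D,F}, which has 4 states.

4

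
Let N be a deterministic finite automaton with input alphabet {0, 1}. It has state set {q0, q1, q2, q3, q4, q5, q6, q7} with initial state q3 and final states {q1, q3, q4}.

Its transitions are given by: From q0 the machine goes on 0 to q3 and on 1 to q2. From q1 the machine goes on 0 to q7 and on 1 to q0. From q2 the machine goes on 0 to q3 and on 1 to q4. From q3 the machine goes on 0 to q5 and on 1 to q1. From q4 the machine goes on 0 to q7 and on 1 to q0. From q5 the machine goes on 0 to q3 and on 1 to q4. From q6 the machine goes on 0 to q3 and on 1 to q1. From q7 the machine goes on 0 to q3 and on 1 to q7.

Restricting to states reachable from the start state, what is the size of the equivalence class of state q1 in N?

First remove the unreachable states {q6}; 7 states remain.
P0 = {q1,q3,q4} | {q0,q2,q5,q7}.
On input 1, block {q1,q3,q4} splits into {q1,q4} and {q3}.
Split {q0,q2,q5,q7} by δ(·,1) → {q0,q7} and {q2,q5}.
Split {q0,q7} by δ(·,1) → {q0} and {q7}.
The partition is now stable with 5 blocks: {q1,q4} | {q0} | {q3} | {q2,q5} | {q7}.
The equivalence class containing q1 is {q1,q4}, of size 2.

2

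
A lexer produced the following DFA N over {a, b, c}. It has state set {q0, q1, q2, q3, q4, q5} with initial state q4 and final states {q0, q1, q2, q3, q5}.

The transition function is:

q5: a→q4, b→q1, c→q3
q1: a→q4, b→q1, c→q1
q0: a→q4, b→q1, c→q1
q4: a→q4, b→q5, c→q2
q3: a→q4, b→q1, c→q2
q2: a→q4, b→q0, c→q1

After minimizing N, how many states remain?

Initial partition by acceptance: {q0,q1,q2,q3,q5} | {q4}.
No further refinement is possible. Final partition (2 blocks): {q0,q1,q2,q3,q5} | {q4}.

2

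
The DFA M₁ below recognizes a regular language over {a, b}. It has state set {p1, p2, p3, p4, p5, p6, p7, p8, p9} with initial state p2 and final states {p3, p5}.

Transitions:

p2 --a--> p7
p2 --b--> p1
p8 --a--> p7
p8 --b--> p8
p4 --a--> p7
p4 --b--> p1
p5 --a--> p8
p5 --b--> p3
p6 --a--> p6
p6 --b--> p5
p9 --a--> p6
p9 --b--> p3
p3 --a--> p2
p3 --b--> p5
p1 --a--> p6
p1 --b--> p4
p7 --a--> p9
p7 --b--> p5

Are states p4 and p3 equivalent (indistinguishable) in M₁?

All states are reachable from the start state.
Start with accepting vs non-accepting: {p3,p5} | {p1,p2,p4,p6,p7,p8,p9}.
Split {p1,p2,p4,p6,p7,p8,p9} by δ(·,b) → {p1,p2,p4,p8} and {p6,p7,p9}.
Stable partition: {p3,p5} | {p1,p2,p4,p8} | {p6,p7,p9} — 3 equivalence classes.
p4 and p3 end up in different blocks, so they are distinguishable. For instance, the string 'ε' is accepted from only p3.

No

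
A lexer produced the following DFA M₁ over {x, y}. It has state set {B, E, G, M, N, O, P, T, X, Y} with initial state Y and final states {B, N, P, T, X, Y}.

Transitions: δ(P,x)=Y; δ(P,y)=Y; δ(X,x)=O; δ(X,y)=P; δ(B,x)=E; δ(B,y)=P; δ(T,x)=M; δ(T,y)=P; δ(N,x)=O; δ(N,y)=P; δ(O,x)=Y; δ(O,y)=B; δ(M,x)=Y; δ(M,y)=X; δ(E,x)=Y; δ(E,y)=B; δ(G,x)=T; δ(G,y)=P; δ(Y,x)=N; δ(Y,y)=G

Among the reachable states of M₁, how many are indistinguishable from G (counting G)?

1

Initial partition by acceptance: {B,N,P,T,X,Y} | {E,G,M,O}.
Split {B,N,P,T,X,Y} by δ(·,x) → {B,N,T,X} and {P,Y}.
Split {E,G,M,O} by δ(·,x) → {E,M,O} and {G}.
Refine {P,Y} on symbol x: members go to different blocks, giving {P} and {Y}.
Stable partition: {B,N,T,X} | {E,M,O} | {P} | {G} | {Y} — 5 equivalence classes.
The equivalence class containing G is {G}, of size 1.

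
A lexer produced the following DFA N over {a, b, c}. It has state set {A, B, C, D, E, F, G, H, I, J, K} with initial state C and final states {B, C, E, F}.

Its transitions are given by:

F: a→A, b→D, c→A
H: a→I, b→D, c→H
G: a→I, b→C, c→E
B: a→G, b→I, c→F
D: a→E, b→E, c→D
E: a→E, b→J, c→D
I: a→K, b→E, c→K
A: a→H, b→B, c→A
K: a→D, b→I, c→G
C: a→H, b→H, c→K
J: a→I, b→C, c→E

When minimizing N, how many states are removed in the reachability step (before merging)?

Starting at C and following transitions, the reachable set is {C, D, E, G, H, I, J, K}. That leaves A, B, F unreachable — 3 in total.

3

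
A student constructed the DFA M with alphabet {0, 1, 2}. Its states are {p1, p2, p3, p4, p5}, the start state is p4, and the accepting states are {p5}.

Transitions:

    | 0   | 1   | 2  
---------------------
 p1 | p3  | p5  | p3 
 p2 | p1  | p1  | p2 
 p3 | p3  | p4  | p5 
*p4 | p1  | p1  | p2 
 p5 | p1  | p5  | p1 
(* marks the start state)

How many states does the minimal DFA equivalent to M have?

Every state is reachable, so we keep all 5.
P0 = {p5} | {p1,p2,p3,p4}.
On input 1, block {p1,p2,p3,p4} splits into {p2,p3,p4} and {p1}.
On input 0, block {p2,p3,p4} splits into {p2,p4} and {p3}.
Stable partition: {p5} | {p2,p4} | {p1} | {p3} — 4 equivalence classes.

4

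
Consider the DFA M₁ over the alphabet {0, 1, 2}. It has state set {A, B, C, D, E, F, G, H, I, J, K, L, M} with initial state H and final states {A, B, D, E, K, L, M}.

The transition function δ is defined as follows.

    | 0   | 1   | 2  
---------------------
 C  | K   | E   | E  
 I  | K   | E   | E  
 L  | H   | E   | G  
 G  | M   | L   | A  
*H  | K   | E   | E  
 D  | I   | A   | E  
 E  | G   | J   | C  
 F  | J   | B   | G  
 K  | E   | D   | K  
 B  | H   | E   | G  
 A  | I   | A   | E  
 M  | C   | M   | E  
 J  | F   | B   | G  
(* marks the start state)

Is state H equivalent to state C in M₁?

Yes

P0 = {A,B,D,E,K,L,M} | {C,F,G,H,I,J}.
Refine {A,B,D,E,K,L,M} on symbol 0: members go to different blocks, giving {A,B,D,E,L,M} and {K}.
Split {A,B,D,E,L,M} by δ(·,1) → {A,B,D,L,M} and {E}.
On input 1, block {A,B,D,L,M} splits into {A,D,M} and {B,L}.
Refine {C,F,G,H,I,J} on symbol 0: members go to different blocks, giving {C,H,I} and {F,J} and {G}.
Stable partition: {A,D,M} | {C,H,I} | {K} | {E} | {B,L} | {F,J} | {G} — 7 equivalence classes.
H and C lie in the same block of the stable partition, so they are equivalent — no string distinguishes them.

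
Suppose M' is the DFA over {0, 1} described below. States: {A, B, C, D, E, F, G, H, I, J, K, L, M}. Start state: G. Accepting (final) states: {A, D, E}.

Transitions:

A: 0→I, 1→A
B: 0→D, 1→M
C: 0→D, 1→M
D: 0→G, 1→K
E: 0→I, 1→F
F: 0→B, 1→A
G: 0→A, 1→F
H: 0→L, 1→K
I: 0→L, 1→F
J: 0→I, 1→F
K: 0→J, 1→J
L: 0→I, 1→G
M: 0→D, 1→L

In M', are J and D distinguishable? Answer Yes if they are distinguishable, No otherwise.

Yes

Reachable states from the start: {A,B,D,F,G,I,J,K,L,M}. Unreachable: {C,E,H} — drop them.
Start with accepting vs non-accepting: {A,D} | {B,F,G,I,J,K,L,M}.
On input 1, block {A,D} splits into {A} and {D}.
Refine {B,F,G,I,J,K,L,M} on symbol 0: members go to different blocks, giving {F,I,J,K,L} and {B,M} and {G}.
Refine {F,I,J,K,L} on symbol 0: members go to different blocks, giving {I,J,K,L} and {F}.
Refine {I,J,K,L} on symbol 1: members go to different blocks, giving {I,J} and {K} and {L}.
Refine {I,J} on symbol 0: members go to different blocks, giving {I} and {J}.
Split {B,M} by δ(·,1) → {B} and {M}.
No further refinement is possible. Final partition (10 blocks): {A} | {I} | {D} | {B} | {G} | {F} | {K} | {L} | {J} | {M}.
J and D end up in different blocks, so they are distinguishable. For instance, the string 'ε' is accepted from only D.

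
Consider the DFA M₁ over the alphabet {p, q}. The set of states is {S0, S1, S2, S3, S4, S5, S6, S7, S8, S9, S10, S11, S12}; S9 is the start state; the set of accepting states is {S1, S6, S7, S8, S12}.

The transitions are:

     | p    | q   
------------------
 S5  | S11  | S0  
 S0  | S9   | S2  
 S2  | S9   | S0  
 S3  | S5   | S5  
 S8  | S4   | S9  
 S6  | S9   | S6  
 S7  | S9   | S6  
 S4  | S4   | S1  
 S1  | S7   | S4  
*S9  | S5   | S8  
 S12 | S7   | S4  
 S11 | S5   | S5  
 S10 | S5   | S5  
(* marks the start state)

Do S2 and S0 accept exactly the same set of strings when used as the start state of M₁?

Yes

Reachable states from the start: {S0,S1,S2,S4,S5,S6,S7,S8,S9,S11}. Unreachable: {S3,S10,S12} — drop them.
Initial partition by acceptance: {S1,S6,S7,S8} | {S0,S2,S4,S5,S9,S11}.
Refine {S1,S6,S7,S8} on symbol p: members go to different blocks, giving {S6,S7,S8} and {S1}.
On input q, block {S6,S7,S8} splits into {S6,S7} and {S8}.
Refine {S0,S2,S4,S5,S9,S11} on symbol q: members go to different blocks, giving {S0,S2,S5,S11} and {S4} and {S9}.
On input p, block {S0,S2,S5,S11} splits into {S0,S2} and {S5,S11}.
Refine {S5,S11} on symbol q: members go to different blocks, giving {S5} and {S11}.
Stable partition: {S6,S7} | {S0,S2} | {S1} | {S8} | {S4} | {S9} | {S5} | {S11} — 8 equivalence classes.
S2 and S0 lie in the same block of the stable partition, so they are equivalent — no string distinguishes them.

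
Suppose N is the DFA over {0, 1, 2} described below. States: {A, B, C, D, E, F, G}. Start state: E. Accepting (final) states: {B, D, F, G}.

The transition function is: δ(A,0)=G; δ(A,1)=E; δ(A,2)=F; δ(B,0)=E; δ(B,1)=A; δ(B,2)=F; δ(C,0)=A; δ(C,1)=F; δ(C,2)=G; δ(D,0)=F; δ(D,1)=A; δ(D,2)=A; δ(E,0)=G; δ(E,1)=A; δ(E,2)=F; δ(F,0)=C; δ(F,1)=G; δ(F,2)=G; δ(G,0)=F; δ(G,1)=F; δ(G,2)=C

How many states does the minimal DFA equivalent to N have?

States {B,D} cannot be reached from the start state, so discard them.
Start with accepting vs non-accepting: {F,G} | {A,C,E}.
Split {F,G} by δ(·,0) → {F} and {G}.
Refine {A,C,E} on symbol 0: members go to different blocks, giving {A,E} and {C}.
The partition is now stable with 4 blocks: {F} | {A,E} | {G} | {C}.

4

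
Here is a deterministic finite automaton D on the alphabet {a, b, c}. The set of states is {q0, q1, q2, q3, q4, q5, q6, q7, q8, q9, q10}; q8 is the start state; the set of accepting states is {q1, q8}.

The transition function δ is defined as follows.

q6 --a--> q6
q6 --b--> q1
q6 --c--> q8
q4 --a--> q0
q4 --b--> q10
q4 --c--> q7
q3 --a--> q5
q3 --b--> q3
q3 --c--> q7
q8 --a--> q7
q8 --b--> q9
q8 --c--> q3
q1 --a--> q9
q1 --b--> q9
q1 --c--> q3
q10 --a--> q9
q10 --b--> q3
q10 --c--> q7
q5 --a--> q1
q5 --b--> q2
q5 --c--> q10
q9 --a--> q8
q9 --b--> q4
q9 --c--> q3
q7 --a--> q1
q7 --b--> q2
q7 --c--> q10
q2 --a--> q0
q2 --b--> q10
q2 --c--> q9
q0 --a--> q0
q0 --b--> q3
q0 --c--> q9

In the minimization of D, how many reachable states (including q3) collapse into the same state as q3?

2

Reachable states from the start: {q0,q1,q2,q3,q4,q5,q7,q8,q9,q10}. Unreachable: {q6} — drop them.
Initial partition by acceptance: {q1,q8} | {q0,q2,q3,q4,q5,q7,q9,q10}.
Refine {q0,q2,q3,q4,q5,q7,q9,q10} on symbol a: members go to different blocks, giving {q0,q2,q3,q4,q10} and {q5,q7,q9}.
On input a, block {q0,q2,q3,q4,q10} splits into {q0,q2,q4} and {q3,q10}.
The partition is now stable with 4 blocks: {q1,q8} | {q0,q2,q4} | {q5,q7,q9} | {q3,q10}.
The equivalence class containing q3 is {q3,q10}, of size 2.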